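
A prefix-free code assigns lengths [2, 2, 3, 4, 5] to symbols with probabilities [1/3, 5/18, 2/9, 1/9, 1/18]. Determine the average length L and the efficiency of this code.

Average length L = Σ p_i × l_i = 2.6111 bits
Entropy H = 2.1077 bits
Efficiency η = H/L × 100% = 80.72%


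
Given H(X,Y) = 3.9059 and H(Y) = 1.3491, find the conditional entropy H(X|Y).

Chain rule: H(X,Y) = H(X|Y) + H(Y)
H(X|Y) = H(X,Y) - H(Y) = 3.9059 - 1.3491 = 2.5568 bits


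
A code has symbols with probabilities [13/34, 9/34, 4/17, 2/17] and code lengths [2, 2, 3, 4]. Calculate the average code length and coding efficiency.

Average length L = Σ p_i × l_i = 2.4706 bits
Entropy H = 1.8923 bits
Efficiency η = H/L × 100% = 76.59%


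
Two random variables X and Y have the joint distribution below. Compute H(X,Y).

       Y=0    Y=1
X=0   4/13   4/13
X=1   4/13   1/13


H(X,Y) = -Σ p(x,y) log₂ p(x,y)
  p(0,0)=4/13: -0.3077 × log₂(0.3077) = 0.5232
  p(0,1)=4/13: -0.3077 × log₂(0.3077) = 0.5232
  p(1,0)=4/13: -0.3077 × log₂(0.3077) = 0.5232
  p(1,1)=1/13: -0.0769 × log₂(0.0769) = 0.2846
H(X,Y) = 1.8543 bits


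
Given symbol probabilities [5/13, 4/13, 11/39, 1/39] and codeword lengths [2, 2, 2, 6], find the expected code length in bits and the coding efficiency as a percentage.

Average length L = Σ p_i × l_i = 2.1026 bits
Entropy H = 1.7039 bits
Efficiency η = H/L × 100% = 81.04%


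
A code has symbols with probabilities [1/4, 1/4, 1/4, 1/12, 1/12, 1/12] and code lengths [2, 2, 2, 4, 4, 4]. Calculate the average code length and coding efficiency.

Average length L = Σ p_i × l_i = 2.5000 bits
Entropy H = 2.3962 bits
Efficiency η = H/L × 100% = 95.85%


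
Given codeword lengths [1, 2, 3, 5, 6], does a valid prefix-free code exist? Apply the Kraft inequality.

Kraft inequality: Σ 2^(-l_i) ≤ 1 for prefix-free code
Calculating: 2^(-1) + 2^(-2) + 2^(-3) + 2^(-5) + 2^(-6)
= 0.5 + 0.25 + 0.125 + 0.03125 + 0.015625
= 0.9219
Since 0.9219 ≤ 1, prefix-free code exists


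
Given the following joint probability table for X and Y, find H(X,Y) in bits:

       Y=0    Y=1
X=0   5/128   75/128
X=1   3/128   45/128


H(X,Y) = -Σ p(x,y) log₂ p(x,y)
  p(0,0)=5/128: -0.0391 × log₂(0.0391) = 0.1827
  p(0,1)=75/128: -0.5859 × log₂(0.5859) = 0.4519
  p(1,0)=3/128: -0.0234 × log₂(0.0234) = 0.1269
  p(1,1)=45/128: -0.3516 × log₂(0.3516) = 0.5302
H(X,Y) = 1.2917 bits


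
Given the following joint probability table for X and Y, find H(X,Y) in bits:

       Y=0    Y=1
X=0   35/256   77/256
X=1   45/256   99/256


H(X,Y) = -Σ p(x,y) log₂ p(x,y)
  p(0,0)=35/256: -0.1367 × log₂(0.1367) = 0.3925
  p(0,1)=77/256: -0.3008 × log₂(0.3008) = 0.5213
  p(1,0)=45/256: -0.1758 × log₂(0.1758) = 0.4409
  p(1,1)=99/256: -0.3867 × log₂(0.3867) = 0.5301
H(X,Y) = 1.8847 bits


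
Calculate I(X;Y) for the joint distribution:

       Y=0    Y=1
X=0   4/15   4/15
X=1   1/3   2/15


H(X) = 0.9968, H(Y) = 0.9710, H(X,Y) = 1.9329
I(X;Y) = H(X) + H(Y) - H(X,Y) = 0.0348 bits


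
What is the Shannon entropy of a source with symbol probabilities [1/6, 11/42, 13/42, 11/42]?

H(X) = -Σ p(x) log₂ p(x)
  -1/6 × log₂(1/6) = 0.4308
  -11/42 × log₂(11/42) = 0.5062
  -13/42 × log₂(13/42) = 0.5237
  -11/42 × log₂(11/42) = 0.5062
H(X) = 1.9670 bits


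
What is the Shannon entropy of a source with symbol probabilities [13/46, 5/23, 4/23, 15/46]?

H(X) = -Σ p(x) log₂ p(x)
  -13/46 × log₂(13/46) = 0.5152
  -5/23 × log₂(5/23) = 0.4786
  -4/23 × log₂(4/23) = 0.4389
  -15/46 × log₂(15/46) = 0.5272
H(X) = 1.9599 bits


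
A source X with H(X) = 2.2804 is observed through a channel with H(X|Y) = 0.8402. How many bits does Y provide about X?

I(X;Y) = H(X) - H(X|Y)
I(X;Y) = 2.2804 - 0.8402 = 1.4402 bits


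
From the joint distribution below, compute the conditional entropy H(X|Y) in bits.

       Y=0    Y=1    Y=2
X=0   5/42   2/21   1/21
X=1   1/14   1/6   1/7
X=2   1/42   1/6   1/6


H(X|Y) = Σ_y p(y) H(X|Y=y)
  p(Y=0) = 3/14, H(X|Y=0) = 1.3516
  p(Y=1) = 3/7, H(X|Y=1) = 1.5420
  p(Y=2) = 5/14, H(X|Y=2) = 1.4295
H(X|Y) = 0.2143×1.3516 + 0.4286×1.5420 + 0.3571×1.4295 = 1.4610 bits


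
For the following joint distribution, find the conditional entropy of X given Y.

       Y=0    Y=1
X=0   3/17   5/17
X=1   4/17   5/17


H(X|Y) = Σ_y p(y) H(X|Y=y)
  p(Y=0) = 7/17, H(X|Y=0) = 0.9852
  p(Y=1) = 10/17, H(X|Y=1) = 1.0000
H(X|Y) = 0.4118×0.9852 + 0.5882×1.0000 = 0.9939 bits


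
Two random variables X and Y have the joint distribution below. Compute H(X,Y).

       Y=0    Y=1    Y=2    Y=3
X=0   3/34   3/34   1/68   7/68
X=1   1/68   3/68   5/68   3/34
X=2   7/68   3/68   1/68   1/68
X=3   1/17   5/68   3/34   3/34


H(X,Y) = -Σ p(x,y) log₂ p(x,y)
  p(0,0)=3/34: -0.0882 × log₂(0.0882) = 0.3090
  p(0,1)=3/34: -0.0882 × log₂(0.0882) = 0.3090
  p(0,2)=1/68: -0.0147 × log₂(0.0147) = 0.0895
  p(0,3)=7/68: -0.1029 × log₂(0.1029) = 0.3377
  p(1,0)=1/68: -0.0147 × log₂(0.0147) = 0.0895
  p(1,1)=3/68: -0.0441 × log₂(0.0441) = 0.1986
  p(1,2)=5/68: -0.0735 × log₂(0.0735) = 0.2769
  p(1,3)=3/34: -0.0882 × log₂(0.0882) = 0.3090
  p(2,0)=7/68: -0.1029 × log₂(0.1029) = 0.3377
  p(2,1)=3/68: -0.0441 × log₂(0.0441) = 0.1986
  p(2,2)=1/68: -0.0147 × log₂(0.0147) = 0.0895
  p(2,3)=1/68: -0.0147 × log₂(0.0147) = 0.0895
  p(3,0)=1/17: -0.0588 × log₂(0.0588) = 0.2404
  p(3,1)=5/68: -0.0735 × log₂(0.0735) = 0.2769
  p(3,2)=3/34: -0.0882 × log₂(0.0882) = 0.3090
  p(3,3)=3/34: -0.0882 × log₂(0.0882) = 0.3090
H(X,Y) = 3.7701 bits


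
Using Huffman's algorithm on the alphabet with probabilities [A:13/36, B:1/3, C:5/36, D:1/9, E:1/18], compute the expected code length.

Huffman tree construction:
Combine smallest probabilities repeatedly
Resulting codes:
  A: 0 (length 1)
  B: 11 (length 2)
  C: 100 (length 3)
  D: 1011 (length 4)
  E: 1010 (length 4)
Average length = Σ p(s) × length(s) = 2.1111 bits


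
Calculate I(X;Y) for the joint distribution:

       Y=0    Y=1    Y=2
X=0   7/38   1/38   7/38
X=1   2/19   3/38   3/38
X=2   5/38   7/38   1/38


H(X) = 1.5656, H(Y) = 1.5609, H(X,Y) = 2.9302
I(X;Y) = H(X) + H(Y) - H(X,Y) = 0.1963 bits


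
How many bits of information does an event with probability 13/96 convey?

Information content I(x) = -log₂(p(x))
I = -log₂(13/96) = -log₂(0.1354)
I = 2.8845 bits


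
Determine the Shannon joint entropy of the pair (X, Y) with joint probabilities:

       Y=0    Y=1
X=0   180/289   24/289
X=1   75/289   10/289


H(X,Y) = -Σ p(x,y) log₂ p(x,y)
  p(0,0)=180/289: -0.6228 × log₂(0.6228) = 0.4254
  p(0,1)=24/289: -0.0830 × log₂(0.0830) = 0.2981
  p(1,0)=75/289: -0.2595 × log₂(0.2595) = 0.5050
  p(1,1)=10/289: -0.0346 × log₂(0.0346) = 0.1679
H(X,Y) = 1.3965 bits


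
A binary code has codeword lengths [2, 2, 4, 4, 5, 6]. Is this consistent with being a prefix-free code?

Kraft inequality: Σ 2^(-l_i) ≤ 1 for prefix-free code
Calculating: 2^(-2) + 2^(-2) + 2^(-4) + 2^(-4) + 2^(-5) + 2^(-6)
= 0.25 + 0.25 + 0.0625 + 0.0625 + 0.03125 + 0.015625
= 0.6719
Since 0.6719 ≤ 1, prefix-free code exists


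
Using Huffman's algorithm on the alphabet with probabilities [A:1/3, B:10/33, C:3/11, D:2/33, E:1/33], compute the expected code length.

Huffman tree construction:
Combine smallest probabilities repeatedly
Resulting codes:
  A: 11 (length 2)
  B: 10 (length 2)
  C: 01 (length 2)
  D: 001 (length 3)
  E: 000 (length 3)
Average length = Σ p(s) × length(s) = 2.0909 bits


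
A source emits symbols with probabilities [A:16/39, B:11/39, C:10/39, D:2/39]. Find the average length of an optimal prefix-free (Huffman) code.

Huffman tree construction:
Combine smallest probabilities repeatedly
Resulting codes:
  A: 0 (length 1)
  B: 10 (length 2)
  C: 111 (length 3)
  D: 110 (length 3)
Average length = Σ p(s) × length(s) = 1.8974 bits


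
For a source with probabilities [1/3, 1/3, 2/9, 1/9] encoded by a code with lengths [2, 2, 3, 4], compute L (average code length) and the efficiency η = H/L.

Average length L = Σ p_i × l_i = 2.4444 bits
Entropy H = 1.8911 bits
Efficiency η = H/L × 100% = 77.36%


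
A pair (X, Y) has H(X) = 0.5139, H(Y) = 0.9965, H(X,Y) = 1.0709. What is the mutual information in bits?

I(X;Y) = H(X) + H(Y) - H(X,Y)
I(X;Y) = 0.5139 + 0.9965 - 1.0709 = 0.4395 bits


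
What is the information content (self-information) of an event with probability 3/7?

Information content I(x) = -log₂(p(x))
I = -log₂(3/7) = -log₂(0.4286)
I = 1.2224 bits


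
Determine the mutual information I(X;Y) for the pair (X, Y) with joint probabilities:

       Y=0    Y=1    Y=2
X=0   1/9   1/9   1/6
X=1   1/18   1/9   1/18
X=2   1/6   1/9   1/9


H(X) = 1.5420, H(Y) = 1.5850, H(X,Y) = 3.0860
I(X;Y) = H(X) + H(Y) - H(X,Y) = 0.0409 bits


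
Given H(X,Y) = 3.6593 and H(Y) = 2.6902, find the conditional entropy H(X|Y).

Chain rule: H(X,Y) = H(X|Y) + H(Y)
H(X|Y) = H(X,Y) - H(Y) = 3.6593 - 2.6902 = 0.9691 bits


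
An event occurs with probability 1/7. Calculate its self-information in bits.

Information content I(x) = -log₂(p(x))
I = -log₂(1/7) = -log₂(0.1429)
I = 2.8074 bits


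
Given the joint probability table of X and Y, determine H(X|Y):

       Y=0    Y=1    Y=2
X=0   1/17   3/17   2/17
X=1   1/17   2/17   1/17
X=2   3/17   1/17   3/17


H(X|Y) = Σ_y p(y) H(X|Y=y)
  p(Y=0) = 5/17, H(X|Y=0) = 1.3710
  p(Y=1) = 6/17, H(X|Y=1) = 1.4591
  p(Y=2) = 6/17, H(X|Y=2) = 1.4591
H(X|Y) = 0.2941×1.3710 + 0.3529×1.4591 + 0.3529×1.4591 = 1.4332 bits


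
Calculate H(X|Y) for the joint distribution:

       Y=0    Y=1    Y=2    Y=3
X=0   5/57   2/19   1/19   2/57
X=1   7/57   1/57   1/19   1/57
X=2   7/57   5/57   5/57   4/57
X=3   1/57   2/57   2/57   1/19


H(X|Y) = Σ_y p(y) H(X|Y=y)
  p(Y=0) = 20/57, H(X|Y=0) = 1.7763
  p(Y=1) = 14/57, H(X|Y=1) = 1.7274
  p(Y=2) = 13/57, H(X|Y=2) = 1.9220
  p(Y=3) = 10/57, H(X|Y=3) = 1.8464
H(X|Y) = 0.3509×1.7763 + 0.2456×1.7274 + 0.2281×1.9220 + 0.1754×1.8464 = 1.8098 bits


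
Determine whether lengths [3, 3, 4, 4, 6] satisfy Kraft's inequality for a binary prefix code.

Kraft inequality: Σ 2^(-l_i) ≤ 1 for prefix-free code
Calculating: 2^(-3) + 2^(-3) + 2^(-4) + 2^(-4) + 2^(-6)
= 0.125 + 0.125 + 0.0625 + 0.0625 + 0.015625
= 0.3906
Since 0.3906 ≤ 1, prefix-free code exists


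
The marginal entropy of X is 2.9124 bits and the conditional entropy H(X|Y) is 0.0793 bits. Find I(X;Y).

I(X;Y) = H(X) - H(X|Y)
I(X;Y) = 2.9124 - 0.0793 = 2.8331 bits


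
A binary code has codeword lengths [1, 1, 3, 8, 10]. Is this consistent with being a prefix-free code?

Kraft inequality: Σ 2^(-l_i) ≤ 1 for prefix-free code
Calculating: 2^(-1) + 2^(-1) + 2^(-3) + 2^(-8) + 2^(-10)
= 0.5 + 0.5 + 0.125 + 0.00390625 + 0.0009765625
= 1.1299
Since 1.1299 > 1, prefix-free code does not exist


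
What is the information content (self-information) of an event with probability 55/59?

Information content I(x) = -log₂(p(x))
I = -log₂(55/59) = -log₂(0.9322)
I = 0.1013 bits


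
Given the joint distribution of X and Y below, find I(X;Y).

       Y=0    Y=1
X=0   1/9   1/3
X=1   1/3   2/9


H(X) = 0.9911, H(Y) = 0.9911, H(X,Y) = 1.8911
I(X;Y) = H(X) + H(Y) - H(X,Y) = 0.0911 bits


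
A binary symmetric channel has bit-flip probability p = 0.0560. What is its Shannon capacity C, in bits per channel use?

For BSC with error probability p:
C = 1 - H(p) where H(p) is binary entropy
H(0.0560) = -0.0560 × log₂(0.0560) - 0.9440 × log₂(0.9440)
H(p) = 0.3114
C = 1 - 0.3114 = 0.6886 bits/use


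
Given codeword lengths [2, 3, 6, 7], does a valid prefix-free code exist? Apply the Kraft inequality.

Kraft inequality: Σ 2^(-l_i) ≤ 1 for prefix-free code
Calculating: 2^(-2) + 2^(-3) + 2^(-6) + 2^(-7)
= 0.25 + 0.125 + 0.015625 + 0.0078125
= 0.3984
Since 0.3984 ≤ 1, prefix-free code exists


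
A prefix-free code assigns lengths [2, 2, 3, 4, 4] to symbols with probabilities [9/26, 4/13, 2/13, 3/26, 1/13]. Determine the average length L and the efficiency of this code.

Average length L = Σ p_i × l_i = 2.5385 bits
Entropy H = 2.1126 bits
Efficiency η = H/L × 100% = 83.22%


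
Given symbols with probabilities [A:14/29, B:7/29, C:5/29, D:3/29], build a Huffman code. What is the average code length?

Huffman tree construction:
Combine smallest probabilities repeatedly
Resulting codes:
  A: 0 (length 1)
  B: 10 (length 2)
  C: 111 (length 3)
  D: 110 (length 3)
Average length = Σ p(s) × length(s) = 1.7931 bits


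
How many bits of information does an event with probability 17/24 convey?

Information content I(x) = -log₂(p(x))
I = -log₂(17/24) = -log₂(0.7083)
I = 0.4975 bits


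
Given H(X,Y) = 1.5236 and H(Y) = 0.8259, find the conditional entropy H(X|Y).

Chain rule: H(X,Y) = H(X|Y) + H(Y)
H(X|Y) = H(X,Y) - H(Y) = 1.5236 - 0.8259 = 0.6977 bits


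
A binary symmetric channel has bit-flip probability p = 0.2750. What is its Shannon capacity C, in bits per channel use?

For BSC with error probability p:
C = 1 - H(p) where H(p) is binary entropy
H(0.2750) = -0.2750 × log₂(0.2750) - 0.7250 × log₂(0.7250)
H(p) = 0.8485
C = 1 - 0.8485 = 0.1515 bits/use


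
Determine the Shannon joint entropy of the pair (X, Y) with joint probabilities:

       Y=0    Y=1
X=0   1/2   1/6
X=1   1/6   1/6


H(X,Y) = -Σ p(x,y) log₂ p(x,y)
  p(0,0)=1/2: -0.5000 × log₂(0.5000) = 0.5000
  p(0,1)=1/6: -0.1667 × log₂(0.1667) = 0.4308
  p(1,0)=1/6: -0.1667 × log₂(0.1667) = 0.4308
  p(1,1)=1/6: -0.1667 × log₂(0.1667) = 0.4308
H(X,Y) = 1.7925 bits


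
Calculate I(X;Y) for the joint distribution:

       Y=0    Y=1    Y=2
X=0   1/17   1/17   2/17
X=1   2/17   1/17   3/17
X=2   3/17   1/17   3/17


H(X) = 1.5486, H(Y) = 1.4837, H(X,Y) = 3.0131
I(X;Y) = H(X) + H(Y) - H(X,Y) = 0.0192 bits


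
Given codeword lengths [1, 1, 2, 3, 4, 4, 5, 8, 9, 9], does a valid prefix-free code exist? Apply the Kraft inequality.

Kraft inequality: Σ 2^(-l_i) ≤ 1 for prefix-free code
Calculating: 2^(-1) + 2^(-1) + 2^(-2) + 2^(-3) + 2^(-4) + 2^(-4) + 2^(-5) + 2^(-8) + 2^(-9) + 2^(-9)
= 0.5 + 0.5 + 0.25 + 0.125 + 0.0625 + 0.0625 + 0.03125 + 0.00390625 + 0.001953125 + 0.001953125
= 1.5391
Since 1.5391 > 1, prefix-free code does not exist


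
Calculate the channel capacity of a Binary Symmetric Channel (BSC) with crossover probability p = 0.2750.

For BSC with error probability p:
C = 1 - H(p) where H(p) is binary entropy
H(0.2750) = -0.2750 × log₂(0.2750) - 0.7250 × log₂(0.7250)
H(p) = 0.8485
C = 1 - 0.8485 = 0.1515 bits/use


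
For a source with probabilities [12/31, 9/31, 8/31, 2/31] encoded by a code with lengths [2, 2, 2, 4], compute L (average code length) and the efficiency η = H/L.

Average length L = Σ p_i × l_i = 2.1290 bits
Entropy H = 1.8075 bits
Efficiency η = H/L × 100% = 84.90%


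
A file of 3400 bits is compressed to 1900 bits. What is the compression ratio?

Compression ratio = Original / Compressed
= 3400 / 1900 = 1.79:1


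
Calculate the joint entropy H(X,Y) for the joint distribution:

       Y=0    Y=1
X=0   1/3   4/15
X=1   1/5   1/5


H(X,Y) = -Σ p(x,y) log₂ p(x,y)
  p(0,0)=1/3: -0.3333 × log₂(0.3333) = 0.5283
  p(0,1)=4/15: -0.2667 × log₂(0.2667) = 0.5085
  p(1,0)=1/5: -0.2000 × log₂(0.2000) = 0.4644
  p(1,1)=1/5: -0.2000 × log₂(0.2000) = 0.4644
H(X,Y) = 1.9656 bits


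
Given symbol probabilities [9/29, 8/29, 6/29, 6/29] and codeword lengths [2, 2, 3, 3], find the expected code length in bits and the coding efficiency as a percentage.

Average length L = Σ p_i × l_i = 2.4138 bits
Entropy H = 1.9770 bits
Efficiency η = H/L × 100% = 81.90%


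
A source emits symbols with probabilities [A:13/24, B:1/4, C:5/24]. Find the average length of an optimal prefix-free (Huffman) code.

Huffman tree construction:
Combine smallest probabilities repeatedly
Resulting codes:
  A: 1 (length 1)
  B: 01 (length 2)
  C: 00 (length 2)
Average length = Σ p(s) × length(s) = 1.4583 bits


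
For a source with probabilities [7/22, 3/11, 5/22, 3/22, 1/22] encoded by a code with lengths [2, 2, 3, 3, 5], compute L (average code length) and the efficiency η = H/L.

Average length L = Σ p_i × l_i = 2.5000 bits
Entropy H = 2.1174 bits
Efficiency η = H/L × 100% = 84.69%


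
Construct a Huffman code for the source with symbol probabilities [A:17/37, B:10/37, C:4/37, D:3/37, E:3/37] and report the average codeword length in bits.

Huffman tree construction:
Combine smallest probabilities repeatedly
Resulting codes:
  A: 0 (length 1)
  B: 10 (length 2)
  C: 110 (length 3)
  D: 1110 (length 4)
  E: 1111 (length 4)
Average length = Σ p(s) × length(s) = 1.9730 bits


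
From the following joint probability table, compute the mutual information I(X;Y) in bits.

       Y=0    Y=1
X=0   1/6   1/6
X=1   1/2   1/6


H(X) = 0.9183, H(Y) = 0.9183, H(X,Y) = 1.7925
I(X;Y) = H(X) + H(Y) - H(X,Y) = 0.0441 bits


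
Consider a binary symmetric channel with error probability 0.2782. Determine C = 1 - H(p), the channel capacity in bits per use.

For BSC with error probability p:
C = 1 - H(p) where H(p) is binary entropy
H(0.2782) = -0.2782 × log₂(0.2782) - 0.7218 × log₂(0.7218)
H(p) = 0.8530
C = 1 - 0.8530 = 0.1470 bits/use


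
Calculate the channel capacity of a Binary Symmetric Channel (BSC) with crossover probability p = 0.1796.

For BSC with error probability p:
C = 1 - H(p) where H(p) is binary entropy
H(0.1796) = -0.1796 × log₂(0.1796) - 0.8204 × log₂(0.8204)
H(p) = 0.6792
C = 1 - 0.6792 = 0.3208 bits/use


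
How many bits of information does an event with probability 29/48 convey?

Information content I(x) = -log₂(p(x))
I = -log₂(29/48) = -log₂(0.6042)
I = 0.7270 bits


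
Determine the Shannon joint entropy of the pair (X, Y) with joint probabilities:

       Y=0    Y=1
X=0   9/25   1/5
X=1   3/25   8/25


H(X,Y) = -Σ p(x,y) log₂ p(x,y)
  p(0,0)=9/25: -0.3600 × log₂(0.3600) = 0.5306
  p(0,1)=1/5: -0.2000 × log₂(0.2000) = 0.4644
  p(1,0)=3/25: -0.1200 × log₂(0.1200) = 0.3671
  p(1,1)=8/25: -0.3200 × log₂(0.3200) = 0.5260
H(X,Y) = 1.8881 bits


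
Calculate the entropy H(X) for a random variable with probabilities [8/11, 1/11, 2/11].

H(X) = -Σ p(x) log₂ p(x)
  -8/11 × log₂(8/11) = 0.3341
  -1/11 × log₂(1/11) = 0.3145
  -2/11 × log₂(2/11) = 0.4472
H(X) = 1.0958 bits


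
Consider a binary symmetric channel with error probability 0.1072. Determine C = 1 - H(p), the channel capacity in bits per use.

For BSC with error probability p:
C = 1 - H(p) where H(p) is binary entropy
H(0.1072) = -0.1072 × log₂(0.1072) - 0.8928 × log₂(0.8928)
H(p) = 0.4914
C = 1 - 0.4914 = 0.5086 bits/use


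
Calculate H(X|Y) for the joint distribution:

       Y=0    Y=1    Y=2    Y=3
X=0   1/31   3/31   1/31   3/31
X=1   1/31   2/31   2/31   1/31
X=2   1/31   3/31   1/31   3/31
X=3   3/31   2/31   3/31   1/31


H(X|Y) = Σ_y p(y) H(X|Y=y)
  p(Y=0) = 6/31, H(X|Y=0) = 1.7925
  p(Y=1) = 10/31, H(X|Y=1) = 1.9710
  p(Y=2) = 7/31, H(X|Y=2) = 1.8424
  p(Y=3) = 8/31, H(X|Y=3) = 1.8113
H(X|Y) = 0.1935×1.7925 + 0.3226×1.9710 + 0.2258×1.8424 + 0.2581×1.8113 = 1.8662 bits


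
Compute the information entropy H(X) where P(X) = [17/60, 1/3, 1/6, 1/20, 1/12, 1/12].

H(X) = -Σ p(x) log₂ p(x)
  -17/60 × log₂(17/60) = 0.5155
  -1/3 × log₂(1/3) = 0.5283
  -1/6 × log₂(1/6) = 0.4308
  -1/20 × log₂(1/20) = 0.2161
  -1/12 × log₂(1/12) = 0.2987
  -1/12 × log₂(1/12) = 0.2987
H(X) = 2.2882 bits


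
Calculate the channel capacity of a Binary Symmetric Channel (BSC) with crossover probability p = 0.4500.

For BSC with error probability p:
C = 1 - H(p) where H(p) is binary entropy
H(0.4500) = -0.4500 × log₂(0.4500) - 0.5500 × log₂(0.5500)
H(p) = 0.9928
C = 1 - 0.9928 = 0.0072 bits/use


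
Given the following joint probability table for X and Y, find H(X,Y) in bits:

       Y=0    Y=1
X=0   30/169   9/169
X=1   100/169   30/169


H(X,Y) = -Σ p(x,y) log₂ p(x,y)
  p(0,0)=30/169: -0.1775 × log₂(0.1775) = 0.4427
  p(0,1)=9/169: -0.0533 × log₂(0.0533) = 0.2253
  p(1,0)=100/169: -0.5917 × log₂(0.5917) = 0.4479
  p(1,1)=30/169: -0.1775 × log₂(0.1775) = 0.4427
H(X,Y) = 1.5587 bits


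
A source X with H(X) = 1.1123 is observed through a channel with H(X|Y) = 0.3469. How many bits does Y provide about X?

I(X;Y) = H(X) - H(X|Y)
I(X;Y) = 1.1123 - 0.3469 = 0.7654 bits


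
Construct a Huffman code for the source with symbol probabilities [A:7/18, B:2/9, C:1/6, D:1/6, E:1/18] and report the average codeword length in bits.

Huffman tree construction:
Combine smallest probabilities repeatedly
Resulting codes:
  A: 11 (length 2)
  B: 01 (length 2)
  C: 101 (length 3)
  D: 00 (length 2)
  E: 100 (length 3)
Average length = Σ p(s) × length(s) = 2.2222 bits


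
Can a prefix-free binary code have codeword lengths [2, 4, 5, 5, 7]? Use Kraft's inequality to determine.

Kraft inequality: Σ 2^(-l_i) ≤ 1 for prefix-free code
Calculating: 2^(-2) + 2^(-4) + 2^(-5) + 2^(-5) + 2^(-7)
= 0.25 + 0.0625 + 0.03125 + 0.03125 + 0.0078125
= 0.3828
Since 0.3828 ≤ 1, prefix-free code exists


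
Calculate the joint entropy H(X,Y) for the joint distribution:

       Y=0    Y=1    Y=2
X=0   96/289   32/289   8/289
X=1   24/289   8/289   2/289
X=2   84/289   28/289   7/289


H(X,Y) = -Σ p(x,y) log₂ p(x,y)
  p(0,0)=96/289: -0.3322 × log₂(0.3322) = 0.5282
  p(0,1)=32/289: -0.1107 × log₂(0.1107) = 0.3515
  p(0,2)=8/289: -0.0277 × log₂(0.0277) = 0.1433
  p(1,0)=24/289: -0.0830 × log₂(0.0830) = 0.2981
  p(1,1)=8/289: -0.0277 × log₂(0.0277) = 0.1433
  p(1,2)=2/289: -0.0069 × log₂(0.0069) = 0.0497
  p(2,0)=84/289: -0.2907 × log₂(0.2907) = 0.5181
  p(2,1)=28/289: -0.0969 × log₂(0.0969) = 0.3263
  p(2,2)=7/289: -0.0242 × log₂(0.0242) = 0.1300
H(X,Y) = 2.4884 bits


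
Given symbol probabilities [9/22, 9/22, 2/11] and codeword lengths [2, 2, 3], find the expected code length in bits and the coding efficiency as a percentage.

Average length L = Σ p_i × l_i = 2.1818 bits
Entropy H = 1.5022 bits
Efficiency η = H/L × 100% = 68.85%


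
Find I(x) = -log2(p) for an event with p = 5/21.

Information content I(x) = -log₂(p(x))
I = -log₂(5/21) = -log₂(0.2381)
I = 2.0704 bits


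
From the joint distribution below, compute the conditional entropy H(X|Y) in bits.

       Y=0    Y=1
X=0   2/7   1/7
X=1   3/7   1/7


H(X|Y) = Σ_y p(y) H(X|Y=y)
  p(Y=0) = 5/7, H(X|Y=0) = 0.9710
  p(Y=1) = 2/7, H(X|Y=1) = 1.0000
H(X|Y) = 0.7143×0.9710 + 0.2857×1.0000 = 0.9793 bits


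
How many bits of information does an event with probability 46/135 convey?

Information content I(x) = -log₂(p(x))
I = -log₂(46/135) = -log₂(0.3407)
I = 1.5533 bits


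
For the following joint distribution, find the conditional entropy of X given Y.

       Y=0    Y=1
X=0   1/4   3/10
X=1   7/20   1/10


H(X|Y) = Σ_y p(y) H(X|Y=y)
  p(Y=0) = 3/5, H(X|Y=0) = 0.9799
  p(Y=1) = 2/5, H(X|Y=1) = 0.8113
H(X|Y) = 0.6000×0.9799 + 0.4000×0.8113 = 0.9124 bits


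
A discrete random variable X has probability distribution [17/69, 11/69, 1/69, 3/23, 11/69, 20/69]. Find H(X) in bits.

H(X) = -Σ p(x) log₂ p(x)
  -17/69 × log₂(17/69) = 0.4979
  -11/69 × log₂(11/69) = 0.4223
  -1/69 × log₂(1/69) = 0.0885
  -3/23 × log₂(3/23) = 0.3833
  -11/69 × log₂(11/69) = 0.4223
  -20/69 × log₂(20/69) = 0.5179
H(X) = 2.3323 bits


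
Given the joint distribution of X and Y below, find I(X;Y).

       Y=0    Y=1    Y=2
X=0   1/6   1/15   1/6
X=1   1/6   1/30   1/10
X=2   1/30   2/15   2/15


H(X) = 1.5710, H(Y) = 1.5494, H(X,Y) = 2.9874
I(X;Y) = H(X) + H(Y) - H(X,Y) = 0.1329 bits


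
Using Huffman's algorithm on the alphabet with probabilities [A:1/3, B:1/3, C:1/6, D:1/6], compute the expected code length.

Huffman tree construction:
Combine smallest probabilities repeatedly
Resulting codes:
  A: 10 (length 2)
  B: 11 (length 2)
  C: 00 (length 2)
  D: 01 (length 2)
Average length = Σ p(s) × length(s) = 2.0000 bits


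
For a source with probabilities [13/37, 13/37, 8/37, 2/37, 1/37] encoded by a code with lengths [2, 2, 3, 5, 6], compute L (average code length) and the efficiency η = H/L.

Average length L = Σ p_i × l_i = 2.4865 bits
Entropy H = 1.9064 bits
Efficiency η = H/L × 100% = 76.67%


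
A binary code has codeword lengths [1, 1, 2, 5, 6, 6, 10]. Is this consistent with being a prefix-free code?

Kraft inequality: Σ 2^(-l_i) ≤ 1 for prefix-free code
Calculating: 2^(-1) + 2^(-1) + 2^(-2) + 2^(-5) + 2^(-6) + 2^(-6) + 2^(-10)
= 0.5 + 0.5 + 0.25 + 0.03125 + 0.015625 + 0.015625 + 0.0009765625
= 1.3135
Since 1.3135 > 1, prefix-free code does not exist


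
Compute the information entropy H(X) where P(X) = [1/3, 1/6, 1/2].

H(X) = -Σ p(x) log₂ p(x)
  -1/3 × log₂(1/3) = 0.5283
  -1/6 × log₂(1/6) = 0.4308
  -1/2 × log₂(1/2) = 0.5000
H(X) = 1.4591 bits


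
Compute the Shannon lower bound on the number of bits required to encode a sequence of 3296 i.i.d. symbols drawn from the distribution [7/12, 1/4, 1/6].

Entropy H = 1.3844 bits/symbol
Minimum bits = H × n = 1.3844 × 3296
= 4563.09 bits


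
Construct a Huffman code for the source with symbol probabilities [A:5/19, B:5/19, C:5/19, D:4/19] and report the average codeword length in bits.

Huffman tree construction:
Combine smallest probabilities repeatedly
Resulting codes:
  A: 01 (length 2)
  B: 10 (length 2)
  C: 11 (length 2)
  D: 00 (length 2)
Average length = Σ p(s) × length(s) = 2.0000 bits


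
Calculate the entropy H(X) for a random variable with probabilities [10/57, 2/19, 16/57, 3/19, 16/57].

H(X) = -Σ p(x) log₂ p(x)
  -10/57 × log₂(10/57) = 0.4405
  -2/19 × log₂(2/19) = 0.3419
  -16/57 × log₂(16/57) = 0.5145
  -3/19 × log₂(3/19) = 0.4205
  -16/57 × log₂(16/57) = 0.5145
H(X) = 2.2319 bits


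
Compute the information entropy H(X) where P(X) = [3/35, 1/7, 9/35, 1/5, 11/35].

H(X) = -Σ p(x) log₂ p(x)
  -3/35 × log₂(3/35) = 0.3038
  -1/7 × log₂(1/7) = 0.4011
  -9/35 × log₂(9/35) = 0.5038
  -1/5 × log₂(1/5) = 0.4644
  -11/35 × log₂(11/35) = 0.5248
H(X) = 2.1979 bits


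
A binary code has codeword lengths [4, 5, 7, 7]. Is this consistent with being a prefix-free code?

Kraft inequality: Σ 2^(-l_i) ≤ 1 for prefix-free code
Calculating: 2^(-4) + 2^(-5) + 2^(-7) + 2^(-7)
= 0.0625 + 0.03125 + 0.0078125 + 0.0078125
= 0.1094
Since 0.1094 ≤ 1, prefix-free code exists


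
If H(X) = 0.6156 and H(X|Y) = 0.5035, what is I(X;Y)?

I(X;Y) = H(X) - H(X|Y)
I(X;Y) = 0.6156 - 0.5035 = 0.1121 bits


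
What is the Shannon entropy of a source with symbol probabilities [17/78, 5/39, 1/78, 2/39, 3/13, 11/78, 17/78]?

H(X) = -Σ p(x) log₂ p(x)
  -17/78 × log₂(17/78) = 0.4790
  -5/39 × log₂(5/39) = 0.3799
  -1/78 × log₂(1/78) = 0.0806
  -2/39 × log₂(2/39) = 0.2198
  -3/13 × log₂(3/13) = 0.4882
  -11/78 × log₂(11/78) = 0.3985
  -17/78 × log₂(17/78) = 0.4790
H(X) = 2.5251 bits


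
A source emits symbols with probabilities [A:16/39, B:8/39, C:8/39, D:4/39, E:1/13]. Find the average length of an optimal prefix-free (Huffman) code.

Huffman tree construction:
Combine smallest probabilities repeatedly
Resulting codes:
  A: 0 (length 1)
  B: 111 (length 3)
  C: 10 (length 2)
  D: 1101 (length 4)
  E: 1100 (length 4)
Average length = Σ p(s) × length(s) = 2.1538 bits


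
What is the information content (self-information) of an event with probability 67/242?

Information content I(x) = -log₂(p(x))
I = -log₂(67/242) = -log₂(0.2769)
I = 1.8528 bits


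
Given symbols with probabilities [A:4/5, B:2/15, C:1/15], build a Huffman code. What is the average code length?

Huffman tree construction:
Combine smallest probabilities repeatedly
Resulting codes:
  A: 1 (length 1)
  B: 01 (length 2)
  C: 00 (length 2)
Average length = Σ p(s) × length(s) = 1.2000 bits


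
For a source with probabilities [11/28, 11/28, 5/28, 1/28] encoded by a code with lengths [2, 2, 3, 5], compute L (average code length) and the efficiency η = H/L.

Average length L = Σ p_i × l_i = 2.2857 bits
Entropy H = 1.6746 bits
Efficiency η = H/L × 100% = 73.26%


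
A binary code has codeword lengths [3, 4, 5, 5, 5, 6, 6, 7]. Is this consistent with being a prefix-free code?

Kraft inequality: Σ 2^(-l_i) ≤ 1 for prefix-free code
Calculating: 2^(-3) + 2^(-4) + 2^(-5) + 2^(-5) + 2^(-5) + 2^(-6) + 2^(-6) + 2^(-7)
= 0.125 + 0.0625 + 0.03125 + 0.03125 + 0.03125 + 0.015625 + 0.015625 + 0.0078125
= 0.3203
Since 0.3203 ≤ 1, prefix-free code exists


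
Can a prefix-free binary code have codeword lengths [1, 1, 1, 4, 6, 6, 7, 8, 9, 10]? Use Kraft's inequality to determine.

Kraft inequality: Σ 2^(-l_i) ≤ 1 for prefix-free code
Calculating: 2^(-1) + 2^(-1) + 2^(-1) + 2^(-4) + 2^(-6) + 2^(-6) + 2^(-7) + 2^(-8) + 2^(-9) + 2^(-10)
= 0.5 + 0.5 + 0.5 + 0.0625 + 0.015625 + 0.015625 + 0.0078125 + 0.00390625 + 0.001953125 + 0.0009765625
= 1.6084
Since 1.6084 > 1, prefix-free code does not exist


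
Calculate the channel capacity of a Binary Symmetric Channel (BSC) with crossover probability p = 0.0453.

For BSC with error probability p:
C = 1 - H(p) where H(p) is binary entropy
H(0.0453) = -0.0453 × log₂(0.0453) - 0.9547 × log₂(0.9547)
H(p) = 0.2661
C = 1 - 0.2661 = 0.7339 bits/use


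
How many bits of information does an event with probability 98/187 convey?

Information content I(x) = -log₂(p(x))
I = -log₂(98/187) = -log₂(0.5241)
I = 0.9322 bits


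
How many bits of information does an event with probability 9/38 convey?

Information content I(x) = -log₂(p(x))
I = -log₂(9/38) = -log₂(0.2368)
I = 2.0780 bits


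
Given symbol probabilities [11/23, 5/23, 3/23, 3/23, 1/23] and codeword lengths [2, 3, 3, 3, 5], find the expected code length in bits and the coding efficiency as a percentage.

Average length L = Σ p_i × l_i = 2.6087 bits
Entropy H = 1.9508 bits
Efficiency η = H/L × 100% = 74.78%


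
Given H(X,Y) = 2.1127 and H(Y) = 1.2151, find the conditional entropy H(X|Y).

Chain rule: H(X,Y) = H(X|Y) + H(Y)
H(X|Y) = H(X,Y) - H(Y) = 2.1127 - 1.2151 = 0.8976 bits


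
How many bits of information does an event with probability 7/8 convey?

Information content I(x) = -log₂(p(x))
I = -log₂(7/8) = -log₂(0.8750)
I = 0.1926 bits


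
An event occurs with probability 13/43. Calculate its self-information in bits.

Information content I(x) = -log₂(p(x))
I = -log₂(13/43) = -log₂(0.3023)
I = 1.7258 bits


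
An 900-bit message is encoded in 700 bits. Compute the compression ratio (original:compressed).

Compression ratio = Original / Compressed
= 900 / 700 = 1.29:1


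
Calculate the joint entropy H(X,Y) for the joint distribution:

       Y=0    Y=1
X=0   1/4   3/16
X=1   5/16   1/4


H(X,Y) = -Σ p(x,y) log₂ p(x,y)
  p(0,0)=1/4: -0.2500 × log₂(0.2500) = 0.5000
  p(0,1)=3/16: -0.1875 × log₂(0.1875) = 0.4528
  p(1,0)=5/16: -0.3125 × log₂(0.3125) = 0.5244
  p(1,1)=1/4: -0.2500 × log₂(0.2500) = 0.5000
H(X,Y) = 1.9772 bits


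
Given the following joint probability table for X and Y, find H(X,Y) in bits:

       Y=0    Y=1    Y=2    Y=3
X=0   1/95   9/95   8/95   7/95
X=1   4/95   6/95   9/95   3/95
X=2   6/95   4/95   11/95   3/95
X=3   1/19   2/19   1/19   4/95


H(X,Y) = -Σ p(x,y) log₂ p(x,y)
  p(0,0)=1/95: -0.0105 × log₂(0.0105) = 0.0692
  p(0,1)=9/95: -0.0947 × log₂(0.0947) = 0.3221
  p(0,2)=8/95: -0.0842 × log₂(0.0842) = 0.3006
  p(0,3)=7/95: -0.0737 × log₂(0.0737) = 0.2772
  p(1,0)=4/95: -0.0421 × log₂(0.0421) = 0.1924
  p(1,1)=6/95: -0.0632 × log₂(0.0632) = 0.2517
  p(1,2)=9/95: -0.0947 × log₂(0.0947) = 0.3221
  p(1,3)=3/95: -0.0316 × log₂(0.0316) = 0.1574
  p(2,0)=6/95: -0.0632 × log₂(0.0632) = 0.2517
  p(2,1)=4/95: -0.0421 × log₂(0.0421) = 0.1924
  p(2,2)=11/95: -0.1158 × log₂(0.1158) = 0.3602
  p(2,3)=3/95: -0.0316 × log₂(0.0316) = 0.1574
  p(3,0)=1/19: -0.0526 × log₂(0.0526) = 0.2236
  p(3,1)=2/19: -0.1053 × log₂(0.1053) = 0.3419
  p(3,2)=1/19: -0.0526 × log₂(0.0526) = 0.2236
  p(3,3)=4/95: -0.0421 × log₂(0.0421) = 0.1924
H(X,Y) = 3.8358 bits


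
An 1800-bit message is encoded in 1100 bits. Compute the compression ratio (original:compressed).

Compression ratio = Original / Compressed
= 1800 / 1100 = 1.64:1


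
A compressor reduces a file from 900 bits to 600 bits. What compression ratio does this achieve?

Compression ratio = Original / Compressed
= 900 / 600 = 1.50:1


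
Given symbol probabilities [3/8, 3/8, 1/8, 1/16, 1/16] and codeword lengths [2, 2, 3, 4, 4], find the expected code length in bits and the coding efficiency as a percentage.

Average length L = Σ p_i × l_i = 2.3750 bits
Entropy H = 1.9363 bits
Efficiency η = H/L × 100% = 81.53%


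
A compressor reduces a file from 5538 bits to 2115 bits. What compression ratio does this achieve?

Compression ratio = Original / Compressed
= 5538 / 2115 = 2.62:1


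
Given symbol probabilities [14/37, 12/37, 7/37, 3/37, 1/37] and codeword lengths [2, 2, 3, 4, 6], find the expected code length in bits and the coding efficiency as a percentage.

Average length L = Σ p_i × l_i = 2.4595 bits
Entropy H = 1.9465 bits
Efficiency η = H/L × 100% = 79.14%


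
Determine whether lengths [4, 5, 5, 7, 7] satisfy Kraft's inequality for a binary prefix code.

Kraft inequality: Σ 2^(-l_i) ≤ 1 for prefix-free code
Calculating: 2^(-4) + 2^(-5) + 2^(-5) + 2^(-7) + 2^(-7)
= 0.0625 + 0.03125 + 0.03125 + 0.0078125 + 0.0078125
= 0.1406
Since 0.1406 ≤ 1, prefix-free code exists


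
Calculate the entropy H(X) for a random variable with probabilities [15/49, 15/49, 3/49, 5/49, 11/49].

H(X) = -Σ p(x) log₂ p(x)
  -15/49 × log₂(15/49) = 0.5228
  -15/49 × log₂(15/49) = 0.5228
  -3/49 × log₂(3/49) = 0.2467
  -5/49 × log₂(5/49) = 0.3360
  -11/49 × log₂(11/49) = 0.4838
H(X) = 2.1122 bits


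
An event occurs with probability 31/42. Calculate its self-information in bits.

Information content I(x) = -log₂(p(x))
I = -log₂(31/42) = -log₂(0.7381)
I = 0.4381 bits


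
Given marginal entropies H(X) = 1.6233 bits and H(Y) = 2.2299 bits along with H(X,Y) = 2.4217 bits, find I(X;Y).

I(X;Y) = H(X) + H(Y) - H(X,Y)
I(X;Y) = 1.6233 + 2.2299 - 2.4217 = 1.4315 bits


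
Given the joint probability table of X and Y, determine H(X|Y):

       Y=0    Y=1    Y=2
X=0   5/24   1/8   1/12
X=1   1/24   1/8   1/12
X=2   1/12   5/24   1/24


H(X|Y) = Σ_y p(y) H(X|Y=y)
  p(Y=0) = 1/3, H(X|Y=0) = 1.2988
  p(Y=1) = 11/24, H(X|Y=1) = 1.5395
  p(Y=2) = 5/24, H(X|Y=2) = 1.5219
H(X|Y) = 0.3333×1.2988 + 0.4583×1.5395 + 0.2083×1.5219 = 1.4556 bits


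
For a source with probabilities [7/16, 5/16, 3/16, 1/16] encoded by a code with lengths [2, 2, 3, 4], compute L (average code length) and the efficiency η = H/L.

Average length L = Σ p_i × l_i = 2.3125 bits
Entropy H = 1.7490 bits
Efficiency η = H/L × 100% = 75.63%


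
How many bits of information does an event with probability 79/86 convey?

Information content I(x) = -log₂(p(x))
I = -log₂(79/86) = -log₂(0.9186)
I = 0.1225 bits


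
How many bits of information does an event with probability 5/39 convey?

Information content I(x) = -log₂(p(x))
I = -log₂(5/39) = -log₂(0.1282)
I = 2.9635 bits


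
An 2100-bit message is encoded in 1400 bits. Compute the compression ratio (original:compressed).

Compression ratio = Original / Compressed
= 2100 / 1400 = 1.50:1


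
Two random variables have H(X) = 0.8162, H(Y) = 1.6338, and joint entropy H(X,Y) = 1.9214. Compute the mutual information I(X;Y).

I(X;Y) = H(X) + H(Y) - H(X,Y)
I(X;Y) = 0.8162 + 1.6338 - 1.9214 = 0.5286 bits


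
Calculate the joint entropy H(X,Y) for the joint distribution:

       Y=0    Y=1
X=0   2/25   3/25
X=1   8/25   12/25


H(X,Y) = -Σ p(x,y) log₂ p(x,y)
  p(0,0)=2/25: -0.0800 × log₂(0.0800) = 0.2915
  p(0,1)=3/25: -0.1200 × log₂(0.1200) = 0.3671
  p(1,0)=8/25: -0.3200 × log₂(0.3200) = 0.5260
  p(1,1)=12/25: -0.4800 × log₂(0.4800) = 0.5083
H(X,Y) = 1.6929 bits


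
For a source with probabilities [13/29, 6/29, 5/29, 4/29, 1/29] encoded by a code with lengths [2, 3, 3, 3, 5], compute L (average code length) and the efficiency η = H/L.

Average length L = Σ p_i × l_i = 2.6207 bits
Entropy H = 1.9881 bits
Efficiency η = H/L × 100% = 75.86%


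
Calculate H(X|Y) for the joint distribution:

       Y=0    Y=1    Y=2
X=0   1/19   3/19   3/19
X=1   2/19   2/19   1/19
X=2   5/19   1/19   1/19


H(X|Y) = Σ_y p(y) H(X|Y=y)
  p(Y=0) = 8/19, H(X|Y=0) = 1.2988
  p(Y=1) = 6/19, H(X|Y=1) = 1.4591
  p(Y=2) = 5/19, H(X|Y=2) = 1.3710
H(X|Y) = 0.4211×1.2988 + 0.3158×1.4591 + 0.2632×1.3710 = 1.3684 bits


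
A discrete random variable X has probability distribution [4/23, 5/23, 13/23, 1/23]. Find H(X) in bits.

H(X) = -Σ p(x) log₂ p(x)
  -4/23 × log₂(4/23) = 0.4389
  -5/23 × log₂(5/23) = 0.4786
  -13/23 × log₂(13/23) = 0.4652
  -1/23 × log₂(1/23) = 0.1967
H(X) = 1.5794 bits


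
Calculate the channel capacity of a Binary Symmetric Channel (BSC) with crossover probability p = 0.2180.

For BSC with error probability p:
C = 1 - H(p) where H(p) is binary entropy
H(0.2180) = -0.2180 × log₂(0.2180) - 0.7820 × log₂(0.7820)
H(p) = 0.7565
C = 1 - 0.7565 = 0.2435 bits/use


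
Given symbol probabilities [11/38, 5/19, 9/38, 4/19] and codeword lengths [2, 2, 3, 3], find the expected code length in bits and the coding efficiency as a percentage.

Average length L = Σ p_i × l_i = 2.4474 bits
Entropy H = 1.9900 bits
Efficiency η = H/L × 100% = 81.31%


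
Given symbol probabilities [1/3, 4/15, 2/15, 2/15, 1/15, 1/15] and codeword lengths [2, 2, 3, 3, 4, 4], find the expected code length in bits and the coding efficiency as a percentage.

Average length L = Σ p_i × l_i = 2.5333 bits
Entropy H = 2.3329 bits
Efficiency η = H/L × 100% = 92.09%


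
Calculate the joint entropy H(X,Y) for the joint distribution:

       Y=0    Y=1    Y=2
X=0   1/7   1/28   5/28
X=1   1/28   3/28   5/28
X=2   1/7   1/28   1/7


H(X,Y) = -Σ p(x,y) log₂ p(x,y)
  p(0,0)=1/7: -0.1429 × log₂(0.1429) = 0.4011
  p(0,1)=1/28: -0.0357 × log₂(0.0357) = 0.1717
  p(0,2)=5/28: -0.1786 × log₂(0.1786) = 0.4438
  p(1,0)=1/28: -0.0357 × log₂(0.0357) = 0.1717
  p(1,1)=3/28: -0.1071 × log₂(0.1071) = 0.3453
  p(1,2)=5/28: -0.1786 × log₂(0.1786) = 0.4438
  p(2,0)=1/7: -0.1429 × log₂(0.1429) = 0.4011
  p(2,1)=1/28: -0.0357 × log₂(0.0357) = 0.1717
  p(2,2)=1/7: -0.1429 × log₂(0.1429) = 0.4011
H(X,Y) = 2.9511 bits


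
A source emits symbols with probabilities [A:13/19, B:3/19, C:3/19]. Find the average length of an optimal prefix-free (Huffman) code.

Huffman tree construction:
Combine smallest probabilities repeatedly
Resulting codes:
  A: 1 (length 1)
  B: 00 (length 2)
  C: 01 (length 2)
Average length = Σ p(s) × length(s) = 1.3158 bits


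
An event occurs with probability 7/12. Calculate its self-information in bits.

Information content I(x) = -log₂(p(x))
I = -log₂(7/12) = -log₂(0.5833)
I = 0.7776 bits


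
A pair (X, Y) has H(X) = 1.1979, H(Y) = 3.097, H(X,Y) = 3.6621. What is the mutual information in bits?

I(X;Y) = H(X) + H(Y) - H(X,Y)
I(X;Y) = 1.1979 + 3.097 - 3.6621 = 0.6328 bits


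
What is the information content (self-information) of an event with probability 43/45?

Information content I(x) = -log₂(p(x))
I = -log₂(43/45) = -log₂(0.9556)
I = 0.0656 bits


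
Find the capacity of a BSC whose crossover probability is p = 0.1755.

For BSC with error probability p:
C = 1 - H(p) where H(p) is binary entropy
H(0.1755) = -0.1755 × log₂(0.1755) - 0.8245 × log₂(0.8245)
H(p) = 0.6701
C = 1 - 0.6701 = 0.3299 bits/use
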